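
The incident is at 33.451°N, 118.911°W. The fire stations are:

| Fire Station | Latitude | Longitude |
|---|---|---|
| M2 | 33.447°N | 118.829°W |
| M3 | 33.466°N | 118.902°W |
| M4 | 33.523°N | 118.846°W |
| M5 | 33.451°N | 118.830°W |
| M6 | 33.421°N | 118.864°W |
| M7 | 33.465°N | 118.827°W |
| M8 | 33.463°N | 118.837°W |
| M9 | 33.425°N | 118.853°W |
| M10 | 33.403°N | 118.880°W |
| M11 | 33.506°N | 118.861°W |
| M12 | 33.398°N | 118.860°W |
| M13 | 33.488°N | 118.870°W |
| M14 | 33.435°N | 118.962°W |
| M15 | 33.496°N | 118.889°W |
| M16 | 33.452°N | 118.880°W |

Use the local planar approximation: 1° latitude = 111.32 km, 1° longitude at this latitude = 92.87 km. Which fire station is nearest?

M3

Distances from 33.451°N, 118.911°W:
M2: √((-0.004·111.32)² + (0.082·92.87)²) = √(0.19827 + 57.99340) = 7.628 km
M3: √((0.015·111.32)² + (0.009·92.87)²) = √(2.78823 + 0.69861) = 1.867 km
M4: √((0.072·111.32)² + (0.065·92.87)²) = √(64.24087 + 36.43994) = 10.034 km
M5: √((0.000·111.32)² + (0.081·92.87)²) = √(0.00000 + 56.58755) = 7.522 km
M6: √((-0.030·111.32)² + (0.047·92.87)²) = √(11.15293 + 19.05226) = 5.496 km
M7: √((0.014·111.32)² + (0.084·92.87)²) = √(2.42886 + 60.85685) = 7.955 km
M8: √((0.012·111.32)² + (0.074·92.87)²) = √(1.78447 + 47.22961) = 7.001 km
M9: √((-0.026·111.32)² + (0.058·92.87)²) = √(8.37709 + 29.01395) = 6.115 km
M10: √((-0.048·111.32)² + (0.031·92.87)²) = √(28.55150 + 8.28847) = 6.070 km
M11: √((0.055·111.32)² + (0.050·92.87)²) = √(37.48623 + 21.56209) = 7.684 km
M12: √((-0.053·111.32)² + (0.051·92.87)²) = √(34.80953 + 22.43320) = 7.566 km
M13: √((0.037·111.32)² + (0.041·92.87)²) = √(16.96484 + 14.49835) = 5.609 km
M14: √((-0.016·111.32)² + (-0.051·92.87)²) = √(3.17239 + 22.43320) = 5.060 km
M15: √((0.045·111.32)² + (0.022·92.87)²) = √(25.09409 + 4.17442) = 5.410 km
M16: √((0.001·111.32)² + (0.031·92.87)²) = √(0.01239 + 8.28847) = 2.881 km
Minimum: M3 at 1.867 km.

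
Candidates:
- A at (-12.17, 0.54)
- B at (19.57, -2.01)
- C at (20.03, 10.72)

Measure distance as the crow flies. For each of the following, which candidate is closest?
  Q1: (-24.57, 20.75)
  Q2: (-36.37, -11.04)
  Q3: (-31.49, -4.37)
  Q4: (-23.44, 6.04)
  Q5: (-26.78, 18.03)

Q1→A; Q2→A; Q3→A; Q4→A; Q5→A

Q1 at (-24.57, 20.75):
  A: 23.71
  B: 49.66
  C: 45.71
  → nearest: A (23.71)
Q2 at (-36.37, -11.04):
  A: 26.83
  B: 56.66
  C: 60.45
  → nearest: A (26.83)
Q3 at (-31.49, -4.37):
  A: 19.93
  B: 51.11
  C: 53.68
  → nearest: A (19.93)
Q4 at (-23.44, 6.04):
  A: 12.54
  B: 43.76
  C: 43.72
  → nearest: A (12.54)
Q5 at (-26.78, 18.03):
  A: 22.79
  B: 50.50
  C: 47.38
  → nearest: A (22.79)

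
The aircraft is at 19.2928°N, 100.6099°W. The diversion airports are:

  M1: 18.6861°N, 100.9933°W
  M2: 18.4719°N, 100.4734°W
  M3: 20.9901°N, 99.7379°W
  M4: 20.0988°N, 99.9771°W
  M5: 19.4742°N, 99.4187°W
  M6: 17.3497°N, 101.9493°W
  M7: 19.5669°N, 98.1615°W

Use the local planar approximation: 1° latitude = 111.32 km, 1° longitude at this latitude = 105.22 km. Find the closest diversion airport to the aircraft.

M1

Distances from 19.2928°N, 100.6099°W:
M1: √((-0.6067·111.32)² + (-0.3834·105.22)²) = √(4561.360372 + 1627.424358) = 78.6688 km
M2: √((-0.8209·111.32)² + (0.1365·105.22)²) = √(8350.777390 + 206.282268) = 92.5044 km
M3: √((1.6973·111.32)² + (0.8720·105.22)²) = √(35699.622007 + 8418.400143) = 210.0429 km
M4: √((0.8060·111.32)² + (0.6328·105.22)²) = √(8050.381820 + 4433.324653) = 111.7305 km
M5: √((0.1814·111.32)² + (1.1912·105.22)²) = √(407.775342 + 15709.630287) = 126.9543 km
M6: √((-1.9431·111.32)² + (-1.3394·105.22)²) = √(46788.238914 + 19861.735045) = 258.1666 km
M7: √((0.2741·111.32)² + (2.4484·105.22)²) = √(931.031696 + 66368.398276) = 259.4213 km
Minimum: M1 at 78.6688 km.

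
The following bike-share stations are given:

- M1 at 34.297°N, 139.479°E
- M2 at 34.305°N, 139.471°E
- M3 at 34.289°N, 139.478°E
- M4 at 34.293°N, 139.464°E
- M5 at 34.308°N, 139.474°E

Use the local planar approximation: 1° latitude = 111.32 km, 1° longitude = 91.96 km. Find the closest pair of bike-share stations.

Pairwise distances:
M1–M2: √((0.008·111.32)² + (-0.008·91.96)²) = √(0.79310 + 0.54123) = 1.155 km
M1–M3: √((-0.008·111.32)² + (-0.001·91.96)²) = √(0.79310 + 0.00846) = 0.895 km
M1–M4: √((-0.004·111.32)² + (-0.015·91.96)²) = √(0.19827 + 1.90274) = 1.449 km
M1–M5: √((0.011·111.32)² + (-0.005·91.96)²) = √(1.49945 + 0.21142) = 1.308 km
M2–M3: √((-0.016·111.32)² + (0.007·91.96)²) = √(3.17239 + 0.41438) = 1.894 km
M2–M4: √((-0.012·111.32)² + (-0.007·91.96)²) = √(1.78447 + 0.41438) = 1.483 km
M2–M5: √((0.003·111.32)² + (0.003·91.96)²) = √(0.11153 + 0.07611) = 0.433 km
M3–M4: √((0.004·111.32)² + (-0.014·91.96)²) = √(0.19827 + 1.65750) = 1.362 km
M3–M5: √((0.019·111.32)² + (-0.004·91.96)²) = √(4.47356 + 0.13531) = 2.147 km
M4–M5: √((0.015·111.32)² + (0.010·91.96)²) = √(2.78823 + 0.84566) = 1.906 km
Closest pair: M2–M5 at 0.433 km.

M2 and M5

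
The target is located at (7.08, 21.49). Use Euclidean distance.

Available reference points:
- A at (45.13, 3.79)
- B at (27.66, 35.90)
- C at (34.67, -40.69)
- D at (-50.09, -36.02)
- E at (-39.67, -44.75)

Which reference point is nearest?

B

Distances from (7.08, 21.49):
A: √((38.05)² + (-17.70)²) = √(1447.8025 + 313.2900) = 41.97
B: √((20.58)² + (14.41)²) = √(423.5364 + 207.6481) = 25.12
C: √((27.59)² + (-62.18)²) = √(761.2081 + 3866.3524) = 68.03
D: √((-57.17)² + (-57.51)²) = √(3268.4089 + 3307.4001) = 81.09
E: √((-46.75)² + (-66.24)²) = √(2185.5625 + 4387.7376) = 81.08
Minimum: B at 25.12.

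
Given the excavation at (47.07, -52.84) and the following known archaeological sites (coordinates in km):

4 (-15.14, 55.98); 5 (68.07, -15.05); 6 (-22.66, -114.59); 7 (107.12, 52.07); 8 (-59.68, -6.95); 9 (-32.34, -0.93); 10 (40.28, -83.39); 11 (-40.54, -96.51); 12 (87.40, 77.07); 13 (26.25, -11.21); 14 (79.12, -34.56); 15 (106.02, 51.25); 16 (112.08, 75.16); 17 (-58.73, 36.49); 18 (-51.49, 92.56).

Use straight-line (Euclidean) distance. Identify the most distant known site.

18

Distances from (47.07, -52.84):
4: √((-62.21)² + (108.82)²) = √(3870.0841 + 11841.7924) = 125.35 km
5: √((21.00)² + (37.79)²) = √(441.0000 + 1428.0841) = 43.23 km
6: √((-69.73)² + (-61.75)²) = √(4862.2729 + 3813.0625) = 93.14 km
7: √((60.05)² + (104.91)²) = √(3606.0025 + 11006.1081) = 120.88 km
8: √((-106.75)² + (45.89)²) = √(11395.5625 + 2105.8921) = 116.20 km
9: √((-79.41)² + (51.91)²) = √(6305.9481 + 2694.6481) = 94.87 km
10: √((-6.79)² + (-30.55)²) = √(46.1041 + 933.3025) = 31.30 km
11: √((-87.61)² + (-43.67)²) = √(7675.5121 + 1907.0689) = 97.89 km
12: √((40.33)² + (129.91)²) = √(1626.5089 + 16876.6081) = 136.03 km
13: √((-20.82)² + (41.63)²) = √(433.4724 + 1733.0569) = 46.55 km
14: √((32.05)² + (18.28)²) = √(1027.2025 + 334.1584) = 36.90 km
15: √((58.95)² + (104.09)²) = √(3475.1025 + 10834.7281) = 119.62 km
16: √((65.01)² + (128.00)²) = √(4226.3001 + 16384.0000) = 143.56 km
17: √((-105.80)² + (89.33)²) = √(11193.6400 + 7979.8489) = 138.47 km
18: √((-98.56)² + (145.40)²) = √(9714.0736 + 21141.1600) = 175.66 km
Maximum: 18 at 175.66 km.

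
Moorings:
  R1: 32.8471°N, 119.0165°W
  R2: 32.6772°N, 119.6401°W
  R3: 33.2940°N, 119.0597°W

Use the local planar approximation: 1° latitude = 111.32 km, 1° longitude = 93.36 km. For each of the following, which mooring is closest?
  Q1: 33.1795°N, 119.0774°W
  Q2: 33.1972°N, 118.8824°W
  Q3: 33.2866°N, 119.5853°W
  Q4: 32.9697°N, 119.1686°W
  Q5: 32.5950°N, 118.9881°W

Q1→R3; Q2→R3; Q3→R3; Q4→R1; Q5→R1

Q1 at 33.1795°N, 119.0774°W:
  R1: √((-0.3324·111.32)² + (0.0609·93.36)²) = √(1369.204840 + 32.326320) = 37.4370 km
  R2: √((-0.5023·111.32)² + (-0.5627·93.36)²) = √(3126.603082 + 2759.786694) = 76.7228 km
  R3: √((0.1145·111.32)² + (0.0177·93.36)²) = √(162.464085 + 2.730664) = 12.8528 km
  → nearest: R3 (12.8528 km)
Q2 at 33.1972°N, 118.8824°W:
  R1: √((-0.3501·111.32)² + (-0.1341·93.36)²) = √(1518.905018 + 156.739783) = 40.9346 km
  R2: √((-0.5200·111.32)² + (-0.7577·93.36)²) = √(3350.835305 + 5003.988012) = 91.4047 km
  R3: √((0.0968·111.32)² + (-0.1773·93.36)²) = √(116.117348 + 273.992804) = 19.7512 km
  → nearest: R3 (19.7512 km)
Q3 at 33.2866°N, 119.5853°W:
  R1: √((-0.4395·111.32)² + (0.5688·93.36)²) = √(2393.669324 + 2819.946452) = 72.2054 km
  R2: √((-0.6094·111.32)² + (-0.0548·93.36)²) = √(4602.049600 + 26.174766) = 68.0311 km
  R3: √((0.0074·111.32)² + (0.5256·93.36)²) = √(0.678594 + 2407.866470) = 49.0769 km
  → nearest: R3 (49.0769 km)
Q4 at 32.9697°N, 119.1686°W:
  R1: √((-0.1226·111.32)² + (0.1521·93.36)²) = √(186.263318 + 201.641590) = 19.6953 km
  R2: √((-0.2925·111.32)² + (-0.4715·93.36)²) = √(1060.225233 + 1937.693490) = 54.7533 km
  R3: √((0.3243·111.32)² + (0.1089·93.36)²) = √(1303.287688 + 103.365937) = 37.5054 km
  → nearest: R1 (19.6953 km)
Q5 at 32.5950°N, 118.9881°W:
  R1: √((0.2521·111.32)² + (-0.0284·93.36)²) = √(787.575299 + 7.030049) = 28.1887 km
  R2: √((0.0822·111.32)² + (-0.6520·93.36)²) = √(83.731723 + 3705.244553) = 61.5547 km
  R3: √((0.6990·111.32)² + (-0.0716·93.36)²) = √(6054.813169 + 44.683556) = 78.0993 km
  → nearest: R1 (28.1887 km)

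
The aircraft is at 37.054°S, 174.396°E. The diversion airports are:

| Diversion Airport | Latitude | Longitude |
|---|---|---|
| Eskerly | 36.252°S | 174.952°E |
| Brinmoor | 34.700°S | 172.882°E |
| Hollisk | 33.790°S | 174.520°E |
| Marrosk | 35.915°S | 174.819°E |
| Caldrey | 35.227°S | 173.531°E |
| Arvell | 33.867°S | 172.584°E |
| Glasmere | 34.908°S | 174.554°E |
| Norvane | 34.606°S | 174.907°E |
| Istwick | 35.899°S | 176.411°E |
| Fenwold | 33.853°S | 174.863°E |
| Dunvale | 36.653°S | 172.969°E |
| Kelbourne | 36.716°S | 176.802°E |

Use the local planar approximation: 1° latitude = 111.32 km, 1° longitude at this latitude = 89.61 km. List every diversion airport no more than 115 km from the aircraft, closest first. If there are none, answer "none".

Distances from 37.054°S, 174.396°E:
Eskerly: √((0.802·111.32)² + (0.556·89.61)²) = √(7970.67556 + 2482.34727) = 102.240 km
Brinmoor: √((2.354·111.32)² + (-1.514·89.61)²) = √(68668.77696 + 18406.22408) = 295.085 km
Hollisk: √((3.264·111.32)² + (0.124·89.61)²) = √(132022.11792 + 123.46854) = 363.518 km
Marrosk: √((1.139·111.32)² + (0.423·89.61)²) = √(16076.58657 + 1436.79130) = 132.338 km
Caldrey: √((1.827·111.32)² + (-0.865·89.61)²) = √(41364.09149 + 6008.21091) = 217.652 km
Arvell: √((3.187·111.32)² + (-1.812·89.61)²) = √(125866.60620 + 26365.09505) = 390.169 km
Glasmere: √((2.146·111.32)² + (0.158·89.61)²) = √(57069.73167 + 200.45972) = 239.312 km
Norvane: √((2.448·111.32)² + (0.511·89.61)²) = √(74262.44133 + 2096.78912) = 276.332 km
Istwick: √((1.155·111.32)² + (2.015·89.61)²) = √(16531.42777 + 32603.41227) = 221.664 km
Fenwold: √((3.201·111.32)² + (0.467·89.61)²) = √(126974.86028 + 1751.24422) = 358.784 km
Dunvale: √((0.401·111.32)² + (-1.427·89.61)²) = √(1992.66889 + 16351.62433) = 135.441 km
Kelbourne: √((0.338·111.32)² + (2.406·89.61)²) = √(1415.72792 + 46484.07579) = 218.860 km
Threshold 115 km: Eskerly (102.240 km) is within range.

Eskerly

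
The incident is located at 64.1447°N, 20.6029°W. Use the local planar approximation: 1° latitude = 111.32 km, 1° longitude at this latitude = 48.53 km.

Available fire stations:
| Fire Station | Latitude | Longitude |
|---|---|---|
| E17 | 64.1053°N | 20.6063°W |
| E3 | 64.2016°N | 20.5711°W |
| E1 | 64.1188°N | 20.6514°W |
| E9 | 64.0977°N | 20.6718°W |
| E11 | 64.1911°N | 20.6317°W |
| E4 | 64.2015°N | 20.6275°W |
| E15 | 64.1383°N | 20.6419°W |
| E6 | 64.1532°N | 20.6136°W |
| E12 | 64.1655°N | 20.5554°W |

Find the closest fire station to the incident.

E6

Distances from 64.1447°N, 20.6029°W:
E17: √((-0.0394·111.32)² + (-0.0034·48.53)²) = √(19.237066 + 0.027226) = 4.3891 km
E3: √((0.0569·111.32)² + (0.0318·48.53)²) = √(40.120924 + 2.381633) = 6.5194 km
E1: √((-0.0259·111.32)² + (-0.0485·48.53)²) = √(8.312773 + 5.539927) = 3.7219 km
E9: √((-0.0470·111.32)² + (-0.0689·48.53)²) = √(27.374243 + 11.180443) = 6.2092 km
E11: √((0.0464·111.32)² + (-0.0288·48.53)²) = √(26.679787 + 1.953465) = 5.3510 km
E4: √((0.0568·111.32)² + (-0.0246·48.53)²) = √(39.980025 + 1.425249) = 6.4347 km
E15: √((-0.0064·111.32)² + (-0.0390·48.53)²) = √(0.507582 + 3.582200) = 2.0223 km
E6: √((0.0085·111.32)² + (-0.0107·48.53)²) = √(0.895332 + 0.269642) = 1.0793 km
E12: √((0.0208·111.32)² + (0.0475·48.53)²) = √(5.361336 + 5.313832) = 3.2673 km
Minimum: E6 at 1.0793 km.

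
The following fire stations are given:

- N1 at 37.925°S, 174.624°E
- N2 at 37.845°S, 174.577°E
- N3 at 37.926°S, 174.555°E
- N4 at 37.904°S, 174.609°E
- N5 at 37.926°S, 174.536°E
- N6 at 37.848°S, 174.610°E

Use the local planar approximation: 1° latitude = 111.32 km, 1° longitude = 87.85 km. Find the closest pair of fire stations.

Pairwise distances:
N3–N5: 1.669 km
N1–N4: 2.684 km
N2–N6: 2.918 km
N3–N4: 5.339 km
N1–N3: 6.063 km
N4–N6: 6.235 km
N4–N5: 6.865 km
N2–N4: 7.144 km
N1–N5: 7.732 km
N1–N6: 8.659 km
N2–N3: 9.222 km
N2–N5: 9.710 km
N1–N2: 9.816 km
N3–N6: 9.937 km
N5–N6: 10.847 km
Closest pair: N3–N5 at 1.669 km.

N3 and N5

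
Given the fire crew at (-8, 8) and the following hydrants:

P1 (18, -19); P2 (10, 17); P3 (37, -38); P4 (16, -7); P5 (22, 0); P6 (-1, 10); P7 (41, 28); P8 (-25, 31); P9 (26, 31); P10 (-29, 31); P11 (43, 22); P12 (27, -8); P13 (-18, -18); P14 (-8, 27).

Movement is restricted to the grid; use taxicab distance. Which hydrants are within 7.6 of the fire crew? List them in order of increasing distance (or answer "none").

none

Distances from (-8, 8):
P1: 53
P2: 27
P3: 91
P4: 39
P5: 38
P6: 9
P7: 69
P8: 40
P9: 57
P10: 44
P11: 65
P12: 51
P13: 36
P14: 19
Threshold 7.6: none within range.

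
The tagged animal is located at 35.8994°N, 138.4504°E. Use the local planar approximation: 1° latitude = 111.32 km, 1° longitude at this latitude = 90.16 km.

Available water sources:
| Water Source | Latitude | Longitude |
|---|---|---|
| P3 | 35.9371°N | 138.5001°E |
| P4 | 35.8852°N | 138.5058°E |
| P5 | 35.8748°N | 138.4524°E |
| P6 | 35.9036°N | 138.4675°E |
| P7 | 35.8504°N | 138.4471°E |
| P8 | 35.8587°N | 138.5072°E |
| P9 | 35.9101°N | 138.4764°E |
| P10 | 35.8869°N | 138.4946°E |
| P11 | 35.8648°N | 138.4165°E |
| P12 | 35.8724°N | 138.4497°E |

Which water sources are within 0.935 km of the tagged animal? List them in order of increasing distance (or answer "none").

none

Distances from 35.8994°N, 138.4504°E:
P3: 6.1394 km
P4: 5.2390 km
P5: 2.7444 km
P6: 1.6111 km
P7: 5.4628 km
P8: 6.8376 km
P9: 2.6294 km
P10: 4.2210 km
P11: 4.9170 km
P12: 3.0063 km
Threshold 0.935 km: none within range.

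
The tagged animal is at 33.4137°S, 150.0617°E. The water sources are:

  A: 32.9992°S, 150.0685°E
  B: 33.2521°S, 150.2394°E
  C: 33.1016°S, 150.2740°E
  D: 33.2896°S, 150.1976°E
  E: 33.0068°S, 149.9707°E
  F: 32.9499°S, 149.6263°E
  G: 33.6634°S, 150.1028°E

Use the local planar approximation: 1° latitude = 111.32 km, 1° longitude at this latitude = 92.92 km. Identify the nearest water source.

Distances from 33.4137°S, 150.0617°E:
A: √((0.4145·111.32)² + (0.0068·92.92)²) = √(2129.097084 + 0.399242) = 46.1465 km
B: √((0.1616·111.32)² + (0.1777·92.92)²) = √(323.615346 + 272.642313) = 24.4184 km
C: √((0.3121·111.32)² + (0.2123·92.92)²) = √(1207.074103 + 389.151215) = 39.9528 km
D: √((0.1241·111.32)² + (0.1359·92.92)²) = √(190.849031 + 159.462040) = 18.7166 km
E: √((0.4069·111.32)² + (-0.0910·92.92)²) = √(2051.737400 + 71.499201) = 46.0786 km
F: √((0.4638·111.32)² + (-0.4354·92.92)²) = √(2665.679204 + 1636.798625) = 65.5933 km
G: √((-0.2497·111.32)² + (0.0411·92.92)²) = √(772.651194 + 14.584853) = 28.0577 km
Minimum: D at 18.7166 km.

D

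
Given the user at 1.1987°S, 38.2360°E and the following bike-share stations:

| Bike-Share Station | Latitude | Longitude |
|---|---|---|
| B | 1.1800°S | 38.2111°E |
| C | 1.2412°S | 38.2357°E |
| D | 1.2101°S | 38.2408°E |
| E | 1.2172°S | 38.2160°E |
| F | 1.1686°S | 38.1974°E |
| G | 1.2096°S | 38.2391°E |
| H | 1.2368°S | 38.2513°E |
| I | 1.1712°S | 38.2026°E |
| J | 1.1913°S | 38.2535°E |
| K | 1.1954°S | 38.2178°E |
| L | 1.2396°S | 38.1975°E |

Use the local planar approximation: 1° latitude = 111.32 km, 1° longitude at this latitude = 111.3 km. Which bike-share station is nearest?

G

Distances from 1.1987°S, 38.2360°E:
B: 3.4661 km
C: 4.7312 km
D: 1.3769 km
E: 3.0325 km
F: 5.4484 km
G: 1.2615 km
H: 4.5704 km
I: 4.8157 km
J: 2.1148 km
K: 2.0587 km
L: 6.2523 km
Minimum: G at 1.2615 km.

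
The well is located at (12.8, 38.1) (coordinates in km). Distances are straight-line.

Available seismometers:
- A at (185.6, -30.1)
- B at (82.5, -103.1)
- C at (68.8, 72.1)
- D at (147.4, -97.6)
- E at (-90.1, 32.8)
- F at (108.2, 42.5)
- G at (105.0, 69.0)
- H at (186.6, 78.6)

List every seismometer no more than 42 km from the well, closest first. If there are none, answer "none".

none

Distances from (12.8, 38.1):
A: √((172.8)² + (-68.2)²) = √(29859.840 + 4651.240) = 185.8 km
B: √((69.7)² + (-141.2)²) = √(4858.090 + 19937.440) = 157.5 km
C: √((56.0)² + (34.0)²) = √(3136.000 + 1156.000) = 65.5 km
D: √((134.6)² + (-135.7)²) = √(18117.160 + 18414.490) = 191.1 km
E: √((-102.9)² + (-5.3)²) = √(10588.410 + 28.090) = 103.0 km
F: √((95.4)² + (4.4)²) = √(9101.160 + 19.360) = 95.5 km
G: √((92.2)² + (30.9)²) = √(8500.840 + 954.810) = 97.2 km
H: √((173.8)² + (40.5)²) = √(30206.440 + 1640.250) = 178.5 km
Threshold 42 km: none within range.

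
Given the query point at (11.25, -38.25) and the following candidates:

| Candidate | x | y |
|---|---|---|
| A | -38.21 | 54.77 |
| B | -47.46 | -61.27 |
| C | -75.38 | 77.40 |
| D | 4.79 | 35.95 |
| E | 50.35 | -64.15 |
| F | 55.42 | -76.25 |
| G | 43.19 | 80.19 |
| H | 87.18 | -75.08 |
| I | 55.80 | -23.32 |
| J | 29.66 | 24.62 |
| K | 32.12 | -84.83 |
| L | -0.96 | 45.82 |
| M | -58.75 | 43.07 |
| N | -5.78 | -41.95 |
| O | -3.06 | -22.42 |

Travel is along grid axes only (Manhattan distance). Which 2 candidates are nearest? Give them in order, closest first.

Distances from (11.25, -38.25):
A: 142.48
B: 81.73
C: 202.28
D: 80.66
E: 65.00
F: 82.17
G: 150.38
H: 112.76
I: 59.48
J: 81.28
K: 67.45
L: 96.28
M: 151.32
N: 20.73
O: 30.14
Sorted: N (20.73) < O (30.14) < I (59.48) < E (65.00) < …

N, O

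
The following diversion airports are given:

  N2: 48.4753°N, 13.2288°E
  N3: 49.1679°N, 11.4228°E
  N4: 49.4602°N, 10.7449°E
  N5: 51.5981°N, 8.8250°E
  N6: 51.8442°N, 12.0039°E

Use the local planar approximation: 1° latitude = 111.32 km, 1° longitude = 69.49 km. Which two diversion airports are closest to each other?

Pairwise distances:
N2–N3: 147.2903 km
N2–N4: 204.4838 km
N2–N5: 463.1360 km
N2–N6: 384.5642 km
N3–N4: 57.2527 km
N3–N5: 325.2296 km
N3–N6: 300.6498 km
N4–N5: 272.8351 km
N4–N6: 279.4357 km
N5–N6: 222.5941 km
Closest pair: N3–N4 at 57.2527 km.

N3 and N4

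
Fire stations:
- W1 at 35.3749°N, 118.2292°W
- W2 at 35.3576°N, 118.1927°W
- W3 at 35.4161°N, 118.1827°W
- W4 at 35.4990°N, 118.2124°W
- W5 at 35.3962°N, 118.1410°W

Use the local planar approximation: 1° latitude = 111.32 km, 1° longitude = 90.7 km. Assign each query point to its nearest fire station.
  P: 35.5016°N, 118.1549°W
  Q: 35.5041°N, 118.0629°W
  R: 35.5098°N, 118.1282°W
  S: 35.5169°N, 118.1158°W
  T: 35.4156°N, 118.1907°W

P→W4; Q→W4; R→W4; S→W4; T→W3

P at 35.5016°N, 118.1549°W:
  W1: 15.6315 km
  W2: 16.3926 km
  W3: 9.8462 km
  W4: 5.2233 km
  W5: 11.8007 km
  → nearest: W4 (5.2233 km)
Q at 35.5041°N, 118.0629°W:
  W1: 20.8415 km
  W2: 20.1138 km
  W3: 14.6298 km
  W4: 13.5715 km
  W5: 13.9446 km
  → nearest: W4 (13.5715 km)
R at 35.5098°N, 118.1282°W:
  W1: 17.5906 km
  W2: 17.9245 km
  W3: 11.5427 km
  W4: 7.7310 km
  W5: 12.6991 km
  → nearest: W4 (7.7310 km)
S at 35.5169°N, 118.1158°W:
  W1: 18.8591 km
  W2: 19.0556 km
  W3: 12.7566 km
  W4: 8.9854 km
  W5: 13.6293 km
  → nearest: W4 (8.9854 km)
T at 35.4156°N, 118.1907°W:
  W1: 5.7202 km
  W2: 6.4591 km
  W3: 0.7277 km
  W4: 9.4904 km
  W5: 4.9984 km
  → nearest: W3 (0.7277 km)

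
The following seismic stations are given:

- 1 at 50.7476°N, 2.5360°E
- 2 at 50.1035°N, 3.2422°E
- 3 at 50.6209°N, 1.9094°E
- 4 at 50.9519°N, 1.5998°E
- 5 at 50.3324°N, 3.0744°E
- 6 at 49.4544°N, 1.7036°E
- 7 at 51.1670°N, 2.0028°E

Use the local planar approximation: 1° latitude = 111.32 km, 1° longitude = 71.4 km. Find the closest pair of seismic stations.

Pairwise distances:
1–2: 87.6556 km
1–3: 46.9098 km
1–4: 70.6077 km
1–5: 60.1171 km
1–6: 155.7451 km
1–7: 60.2420 km
2–3: 111.2349 km
2–4: 150.5699 km
2–5: 28.1573 km
2–6: 131.4897 km
2–7: 147.8071 km
3–4: 42.9691 km
3–5: 89.1656 km
3–6: 130.6835 km
3–7: 61.1565 km
4–5: 125.8614 km
4–6: 166.8664 km
4–7: 37.4341 km
5–6: 138.3201 km
5–7: 120.3576 km
6–7: 191.8398 km
Closest pair: 2–5 at 28.1573 km.

2 and 5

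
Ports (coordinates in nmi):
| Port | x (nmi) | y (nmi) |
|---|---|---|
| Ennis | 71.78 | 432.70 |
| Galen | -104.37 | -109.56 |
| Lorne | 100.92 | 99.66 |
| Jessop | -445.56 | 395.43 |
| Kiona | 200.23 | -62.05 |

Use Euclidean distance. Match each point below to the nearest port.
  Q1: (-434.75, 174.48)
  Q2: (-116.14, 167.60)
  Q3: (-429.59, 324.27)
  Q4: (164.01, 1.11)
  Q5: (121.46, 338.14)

Q1 at (-434.75, 174.48):
  Ennis: 568.55 nmi
  Galen: 435.69 nmi
  Lorne: 540.87 nmi
  Jessop: 221.21 nmi
  Kiona: 677.60 nmi
  → nearest: Jessop (221.21 nmi)
Q2 at (-116.14, 167.60):
  Ennis: 324.95 nmi
  Galen: 277.41 nmi
  Lorne: 227.44 nmi
  Jessop: 400.53 nmi
  Kiona: 390.93 nmi
  → nearest: Lorne (227.44 nmi)
Q3 at (-429.59, 324.27):
  Ennis: 512.96 nmi
  Galen: 542.20 nmi
  Lorne: 576.10 nmi
  Jessop: 72.93 nmi
  Kiona: 738.86 nmi
  → nearest: Jessop (72.93 nmi)
Q4 at (164.01, 1.11):
  Ennis: 441.33 nmi
  Galen: 290.30 nmi
  Lorne: 117.01 nmi
  Jessop: 725.99 nmi
  Kiona: 72.81 nmi
  → nearest: Kiona (72.81 nmi)
Q5 at (121.46, 338.14):
  Ennis: 106.82 nmi
  Galen: 501.43 nmi
  Lorne: 239.36 nmi
  Jessop: 569.91 nmi
  Kiona: 407.87 nmi
  → nearest: Ennis (106.82 nmi)

Q1→Jessop; Q2→Lorne; Q3→Jessop; Q4→Kiona; Q5→Ennis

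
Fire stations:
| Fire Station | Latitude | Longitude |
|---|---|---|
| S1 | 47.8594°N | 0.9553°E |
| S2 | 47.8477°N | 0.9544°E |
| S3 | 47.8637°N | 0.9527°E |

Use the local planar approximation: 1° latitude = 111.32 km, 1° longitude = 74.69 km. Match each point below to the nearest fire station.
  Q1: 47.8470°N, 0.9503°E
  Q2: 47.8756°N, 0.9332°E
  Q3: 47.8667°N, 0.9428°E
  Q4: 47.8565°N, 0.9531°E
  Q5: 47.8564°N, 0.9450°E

Q1→S2; Q2→S3; Q3→S3; Q4→S1; Q5→S1

Q1 at 47.8470°N, 0.9503°E:
  S1: 1.4300 km
  S2: 0.3160 km
  S3: 1.8677 km
  → nearest: S2 (0.3160 km)
Q2 at 47.8756°N, 0.9332°E:
  S1: 2.4448 km
  S2: 3.4862 km
  S3: 1.9688 km
  → nearest: S3 (1.9688 km)
Q3 at 47.8667°N, 0.9428°E:
  S1: 1.2378 km
  S2: 2.2857 km
  S3: 0.8113 km
  → nearest: S3 (0.8113 km)
Q4 at 47.8565°N, 0.9531°E:
  S1: 0.3622 km
  S2: 0.9844 km
  S3: 0.8021 km
  → nearest: S1 (0.3622 km)
Q5 at 47.8564°N, 0.9450°E:
  S1: 0.8387 km
  S2: 1.1962 km
  S3: 0.9956 km
  → nearest: S1 (0.8387 km)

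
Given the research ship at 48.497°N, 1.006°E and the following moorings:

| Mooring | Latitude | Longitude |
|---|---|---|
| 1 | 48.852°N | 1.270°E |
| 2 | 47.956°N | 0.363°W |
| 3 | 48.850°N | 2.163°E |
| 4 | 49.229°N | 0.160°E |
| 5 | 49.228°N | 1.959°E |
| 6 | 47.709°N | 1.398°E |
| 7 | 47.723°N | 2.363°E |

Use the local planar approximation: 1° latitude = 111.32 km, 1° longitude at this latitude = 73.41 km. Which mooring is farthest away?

7

Distances from 48.497°N, 1.006°E:
1: √((0.355·111.32)² + (0.264·73.41)²) = √(1561.71975 + 375.59370) = 44.015 km
2: √((-0.541·111.32)² + (-1.369·73.41)²) = √(3626.94463 + 10099.90629) = 117.162 km
3: √((0.353·111.32)² + (1.157·73.41)²) = √(1544.17247 + 7214.01708) = 93.585 km
4: √((0.732·111.32)² + (-0.846·73.41)²) = √(6640.00731 + 3857.01364) = 102.455 km
5: √((0.731·111.32)² + (0.953·73.41)²) = √(6621.87761 + 4894.36382) = 107.314 km
6: √((-0.788·111.32)² + (0.392·73.41)²) = √(7694.82647 + 828.09961) = 92.320 km
7: √((-0.774·111.32)² + (1.357·73.41)²) = √(7423.83510 + 9923.62041) = 131.710 km
Maximum: 7 at 131.710 km.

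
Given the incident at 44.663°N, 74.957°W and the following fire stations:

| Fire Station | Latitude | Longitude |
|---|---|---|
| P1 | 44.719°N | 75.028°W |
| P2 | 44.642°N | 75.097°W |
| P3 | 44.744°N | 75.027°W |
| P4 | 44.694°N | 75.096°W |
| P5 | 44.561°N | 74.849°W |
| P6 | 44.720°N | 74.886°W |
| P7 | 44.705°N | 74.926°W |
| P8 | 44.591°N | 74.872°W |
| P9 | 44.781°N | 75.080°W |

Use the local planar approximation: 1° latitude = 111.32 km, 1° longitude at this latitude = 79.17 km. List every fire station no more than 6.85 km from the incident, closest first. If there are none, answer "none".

P7

Distances from 44.663°N, 74.957°W:
P1: √((0.056·111.32)² + (-0.071·79.17)²) = √(38.86176 + 31.59643) = 8.394 km
P2: √((-0.021·111.32)² + (-0.140·79.17)²) = √(5.46493 + 122.85062) = 11.328 km
P3: √((0.081·111.32)² + (-0.070·79.17)²) = √(81.30485 + 30.71266) = 10.584 km
P4: √((0.031·111.32)² + (-0.139·79.17)²) = √(11.90885 + 121.10188) = 11.533 km
P5: √((-0.102·111.32)² + (0.108·79.17)²) = √(128.92785 + 73.10866) = 14.214 km
P6: √((0.057·111.32)² + (0.071·79.17)²) = √(40.26207 + 31.59643) = 8.477 km
P7: √((0.042·111.32)² + (0.031·79.17)²) = √(21.85974 + 6.02344) = 5.280 km
P8: √((-0.072·111.32)² + (0.085·79.17)²) = √(64.24087 + 45.28550) = 10.465 km
P9: √((0.118·111.32)² + (-0.123·79.17)²) = √(172.54819 + 94.82689) = 16.352 km
Threshold 6.85 km: P7 (5.280 km) is within range.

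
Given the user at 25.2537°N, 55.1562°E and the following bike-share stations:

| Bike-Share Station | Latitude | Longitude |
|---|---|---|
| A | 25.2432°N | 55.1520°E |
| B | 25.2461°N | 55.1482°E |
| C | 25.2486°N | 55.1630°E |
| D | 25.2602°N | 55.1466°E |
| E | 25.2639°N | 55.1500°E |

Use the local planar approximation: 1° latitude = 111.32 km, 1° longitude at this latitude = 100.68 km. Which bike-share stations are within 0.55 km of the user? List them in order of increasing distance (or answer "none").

none

Distances from 25.2537°N, 55.1562°E:
A: 1.2430 km
B: 1.1681 km
C: 0.8894 km
D: 1.2074 km
E: 1.2957 km
Threshold 0.55 km: none within range.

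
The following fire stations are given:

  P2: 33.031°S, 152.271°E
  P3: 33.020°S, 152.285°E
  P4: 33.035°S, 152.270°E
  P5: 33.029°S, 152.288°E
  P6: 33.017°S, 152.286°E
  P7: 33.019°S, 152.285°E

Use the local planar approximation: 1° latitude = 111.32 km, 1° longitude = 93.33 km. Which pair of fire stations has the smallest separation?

P3 and P7

Pairwise distances:
P2–P3: 1.791 km
P2–P4: 0.455 km
P2–P5: 1.602 km
P2–P6: 2.095 km
P2–P7: 1.869 km
P3–P4: 2.179 km
P3–P5: 1.040 km
P3–P6: 0.347 km
P3–P7: 0.111 km
P4–P5: 1.808 km
P4–P6: 2.499 km
P4–P7: 2.265 km
P5–P6: 1.349 km
P5–P7: 1.148 km
P6–P7: 0.241 km
Closest pair: P3–P7 at 0.111 km.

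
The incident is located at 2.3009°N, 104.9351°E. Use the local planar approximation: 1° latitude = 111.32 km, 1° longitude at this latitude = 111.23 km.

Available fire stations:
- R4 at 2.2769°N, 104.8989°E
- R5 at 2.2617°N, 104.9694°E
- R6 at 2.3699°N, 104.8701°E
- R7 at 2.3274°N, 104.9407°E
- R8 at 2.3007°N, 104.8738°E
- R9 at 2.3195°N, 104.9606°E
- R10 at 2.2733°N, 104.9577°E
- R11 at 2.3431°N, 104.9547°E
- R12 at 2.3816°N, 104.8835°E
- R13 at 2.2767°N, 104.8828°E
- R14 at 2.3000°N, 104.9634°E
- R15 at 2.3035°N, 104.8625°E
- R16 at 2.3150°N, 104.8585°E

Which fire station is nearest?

Distances from 2.3009°N, 104.9351°E:
R4: √((-0.0240·111.32)² + (-0.0362·111.23)²) = √(7.137874 + 16.212912) = 4.8323 km
R5: √((-0.0392·111.32)² + (0.0343·111.23)²) = √(19.042262 + 14.555667) = 5.7964 km
R6: √((0.0690·111.32)² + (-0.0650·111.23)²) = √(58.998990 + 52.272177) = 10.5485 km
R7: √((0.0265·111.32)² + (0.0056·111.23)²) = √(8.702382 + 0.387989) = 3.0150 km
R8: √((-0.0002·111.32)² + (-0.0613·111.23)²) = √(0.000496 + 46.490565) = 6.8184 km
R9: √((0.0186·111.32)² + (0.0255·111.23)²) = √(4.287186 + 8.044966) = 3.5117 km
R10: √((-0.0276·111.32)² + (0.0226·111.23)²) = √(9.439838 + 6.319180) = 3.9698 km
R11: √((0.0422·111.32)² + (0.0196·111.23)²) = √(22.068423 + 4.752871) = 5.1789 km
R12: √((0.0807·111.32)² + (-0.0516·111.23)²) = √(80.703703 + 32.941493) = 10.6605 km
R13: √((-0.0242·111.32)² + (-0.0523·111.23)²) = √(7.257334 + 33.841317) = 6.4108 km
R14: √((-0.0009·111.32)² + (0.0283·111.23)²) = √(0.010038 + 9.908702) = 3.1494 km
R15: √((0.0026·111.32)² + (-0.0726·111.23)²) = √(0.083771 + 65.210438) = 8.0805 km
R16: √((0.0141·111.32)² + (-0.0766·111.23)²) = √(2.463682 + 72.594115) = 8.6636 km
Minimum: R7 at 3.0150 km.

R7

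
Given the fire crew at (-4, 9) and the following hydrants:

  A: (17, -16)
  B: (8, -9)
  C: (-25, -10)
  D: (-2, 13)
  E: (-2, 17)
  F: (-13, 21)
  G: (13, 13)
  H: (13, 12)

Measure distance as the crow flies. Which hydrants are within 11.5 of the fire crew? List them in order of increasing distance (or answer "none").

D, E

Distances from (-4, 9):
A: √((21)² + (-25)²) = √(441.000 + 625.000) = 32.6
B: √((12)² + (-18)²) = √(144.000 + 324.000) = 21.6
C: √((-21)² + (-19)²) = √(441.000 + 361.000) = 28.3
D: √((2)² + (4)²) = √(4.000 + 16.000) = 4.5
E: √((2)² + (8)²) = √(4.000 + 64.000) = 8.2
F: √((-9)² + (12)²) = √(81.000 + 144.000) = 15.0
G: √((17)² + (4)²) = √(289.000 + 16.000) = 17.5
H: √((17)² + (3)²) = √(289.000 + 9.000) = 17.3
Threshold 11.5: D (4.5), E (8.2) are within range.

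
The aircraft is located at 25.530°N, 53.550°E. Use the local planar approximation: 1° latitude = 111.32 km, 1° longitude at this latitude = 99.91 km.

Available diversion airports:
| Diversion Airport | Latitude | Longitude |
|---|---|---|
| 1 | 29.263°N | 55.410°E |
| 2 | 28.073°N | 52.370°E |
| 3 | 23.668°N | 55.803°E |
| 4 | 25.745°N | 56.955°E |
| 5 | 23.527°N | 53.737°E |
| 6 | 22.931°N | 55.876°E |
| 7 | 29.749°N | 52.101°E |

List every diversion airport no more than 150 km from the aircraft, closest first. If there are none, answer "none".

none

Distances from 25.530°N, 53.550°E:
1: 455.216 km
2: 306.655 km
3: 305.995 km
4: 341.034 km
5: 223.755 km
6: 371.096 km
7: 491.465 km
Threshold 150 km: none within range.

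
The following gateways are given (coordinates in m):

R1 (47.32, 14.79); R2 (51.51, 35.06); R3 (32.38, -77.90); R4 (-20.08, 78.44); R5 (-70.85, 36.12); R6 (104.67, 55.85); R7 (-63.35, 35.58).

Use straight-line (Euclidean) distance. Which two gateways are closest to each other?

Pairwise distances:
R5–R7: 7.52 m
R1–R2: 20.70 m
R2–R6: 57.08 m
R4–R7: 60.90 m
R4–R5: 66.10 m
R1–R6: 70.53 m
R2–R4: 83.71 m
R1–R4: 92.70 m
R1–R3: 93.89 m
R1–R7: 112.61 m
R2–R3: 114.57 m
R2–R7: 114.86 m
R1–R5: 120.08 m
R2–R5: 122.36 m
R4–R6: 126.78 m
R3–R7: 148.47 m
R3–R6: 152.04 m
R3–R5: 153.81 m
R3–R4: 164.91 m
R6–R7: 169.24 m
R5–R6: 176.63 m
Closest pair: R5–R7 at 7.52 m.

R5 and R7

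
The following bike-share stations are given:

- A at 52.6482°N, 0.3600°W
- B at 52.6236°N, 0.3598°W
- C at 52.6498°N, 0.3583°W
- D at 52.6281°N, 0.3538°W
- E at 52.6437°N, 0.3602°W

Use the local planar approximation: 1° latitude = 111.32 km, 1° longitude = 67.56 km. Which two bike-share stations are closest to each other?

Pairwise distances:
A–B: √((-0.0246·111.32)² + (0.0002·67.56)²) = √(7.499229 + 0.000183) = 2.7385 km
A–C: √((0.0016·111.32)² + (0.0017·67.56)²) = √(0.031724 + 0.013191) = 0.2119 km
A–D: √((-0.0201·111.32)² + (0.0062·67.56)²) = √(5.006549 + 0.175454) = 2.2764 km
A–E: √((-0.0045·111.32)² + (-0.0002·67.56)²) = √(0.250941 + 0.000183) = 0.5011 km
B–C: √((0.0262·111.32)² + (0.0015·67.56)²) = √(8.506462 + 0.010270) = 2.9183 km
B–D: √((0.0045·111.32)² + (0.0060·67.56)²) = √(0.250941 + 0.164317) = 0.6444 km
B–E: √((0.0201·111.32)² + (-0.0004·67.56)²) = √(5.006549 + 0.000730) = 2.2377 km
C–D: √((-0.0217·111.32)² + (0.0045·67.56)²) = √(5.835336 + 0.092428) = 2.4347 km
C–E: √((-0.0061·111.32)² + (-0.0019·67.56)²) = √(0.461112 + 0.016477) = 0.6911 km
D–E: √((0.0156·111.32)² + (-0.0064·67.56)²) = √(3.015752 + 0.186956) = 1.7896 km
Closest pair: A–C at 0.2119 km.

A and C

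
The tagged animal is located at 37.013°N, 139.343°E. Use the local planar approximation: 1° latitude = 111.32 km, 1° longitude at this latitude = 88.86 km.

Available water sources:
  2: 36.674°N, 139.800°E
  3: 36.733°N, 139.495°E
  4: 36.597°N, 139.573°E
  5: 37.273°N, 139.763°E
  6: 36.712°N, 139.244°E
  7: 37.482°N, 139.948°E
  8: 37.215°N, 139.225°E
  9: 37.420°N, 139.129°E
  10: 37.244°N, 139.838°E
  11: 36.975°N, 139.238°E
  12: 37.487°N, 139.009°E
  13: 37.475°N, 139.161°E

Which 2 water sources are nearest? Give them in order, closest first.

Distances from 37.013°N, 139.343°E:
2: √((-0.339·111.32)² + (0.457·88.86)²) = √(1424.11740 + 1649.09251) = 55.437 km
3: √((-0.280·111.32)² + (0.152·88.86)²) = √(971.54396 + 182.43149) = 33.970 km
4: √((-0.416·111.32)² + (0.230·88.86)²) = √(2144.53460 + 417.70367) = 50.619 km
5: √((0.260·111.32)² + (0.420·88.86)²) = √(837.70883 + 1392.87197) = 47.229 km
6: √((-0.301·111.32)² + (-0.099·88.86)²) = √(1122.74049 + 77.38967) = 34.643 km
7: √((0.469·111.32)² + (0.605·88.86)²) = √(2725.78803 + 2890.16986) = 74.940 km
8: √((0.202·111.32)² + (-0.118·88.86)²) = √(505.64898 + 109.94529) = 24.811 km
9: √((0.407·111.32)² + (-0.214·88.86)²) = √(2052.74600 + 361.60978) = 49.136 km
10: √((0.231·111.32)² + (0.495·88.86)²) = √(661.25711 + 1934.74180) = 50.951 km
11: √((-0.038·111.32)² + (-0.105·88.86)²) = √(17.89425 + 87.05450) = 10.244 km
12: √((0.474·111.32)² + (-0.334·88.86)²) = √(2784.21699 + 880.85729) = 60.540 km
13: √((0.462·111.32)² + (-0.182·88.86)²) = √(2645.02844 + 261.55040) = 53.913 km
Sorted: 11 (10.244 km) < 8 (24.811 km) < 3 (33.970 km) < 6 (34.643 km) < …

11, 8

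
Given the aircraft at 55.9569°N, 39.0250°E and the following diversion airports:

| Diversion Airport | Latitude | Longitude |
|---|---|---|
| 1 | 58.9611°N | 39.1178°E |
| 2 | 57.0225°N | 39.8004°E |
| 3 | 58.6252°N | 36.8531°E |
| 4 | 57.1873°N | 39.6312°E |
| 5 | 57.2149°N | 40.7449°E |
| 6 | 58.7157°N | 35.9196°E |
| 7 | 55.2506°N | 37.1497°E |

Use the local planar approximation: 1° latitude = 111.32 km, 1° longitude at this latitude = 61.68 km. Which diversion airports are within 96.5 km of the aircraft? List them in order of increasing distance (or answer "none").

Distances from 55.9569°N, 39.0250°E:
1: √((3.0042·111.32)² + (0.0928·61.68)²) = √(111841.782186 + 32.763077) = 334.4765 km
2: √((1.0656·111.32)² + (0.7754·61.68)²) = √(14071.319333 + 2287.390555) = 127.9012 km
3: √((2.6683·111.32)² + (-2.1719·61.68)²) = √(88229.883900 + 17946.029640) = 325.8465 km
4: √((1.2304·111.32)² + (0.6062·61.68)²) = √(18760.268088 + 1398.043209) = 141.9800 km
5: √((1.2580·111.32)² + (1.7199·61.68)²) = √(19611.358445 + 11253.694545) = 175.6845 km
6: √((2.7588·111.32)² + (-3.1054·61.68)²) = √(94316.316240 + 36687.982263) = 361.9452 km
7: √((-0.7063·111.32)² + (-1.8753·61.68)²) = √(6181.940316 + 13379.202818) = 139.8612 km
Threshold 96.5 km: none within range.

none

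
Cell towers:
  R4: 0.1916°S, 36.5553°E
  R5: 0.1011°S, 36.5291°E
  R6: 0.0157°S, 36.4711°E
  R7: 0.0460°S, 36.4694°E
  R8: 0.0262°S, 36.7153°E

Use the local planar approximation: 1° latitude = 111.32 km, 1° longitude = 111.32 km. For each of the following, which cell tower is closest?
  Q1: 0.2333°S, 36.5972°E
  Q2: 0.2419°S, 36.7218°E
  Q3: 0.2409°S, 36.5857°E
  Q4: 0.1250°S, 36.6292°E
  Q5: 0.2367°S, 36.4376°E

Q1→R4; Q2→R4; Q3→R4; Q4→R4; Q5→R4

Q1 at 0.2333°S, 36.5972°E:
  R4: √((0.0417·111.32)² + (-0.0419·111.32)²) = √(21.548572 + 21.755769) = 6.5806 km
  R5: √((0.1322·111.32)² + (-0.0681·111.32)²) = √(216.575490 + 57.469924) = 16.5543 km
  R6: √((0.2176·111.32)² + (-0.1261·111.32)²) = √(586.764969 + 197.050059) = 27.9967 km
  R7: √((0.1873·111.32)² + (-0.1278·111.32)²) = √(434.732341 + 202.398879) = 25.2415 km
  R8: √((0.2071·111.32)² + (0.1181·111.32)²) = √(531.504068 + 172.840769) = 26.5395 km
  → nearest: R4 (6.5806 km)
Q2 at 0.2419°S, 36.7218°E:
  R4: √((0.0503·111.32)² + (-0.1665·111.32)²) = √(31.353236 + 343.538070) = 19.3621 km
  R5: √((0.1408·111.32)² + (-0.1927·111.32)²) = √(245.669762 + 460.161017) = 26.5675 km
  R6: √((0.2262·111.32)² + (-0.2507·111.32)²) = √(634.061811 + 778.852222) = 37.5887 km
  R7: √((0.1959·111.32)² + (-0.2524·111.32)²) = √(475.570894 + 789.450850) = 35.5671 km
  R8: √((0.2157·111.32)² + (-0.0065·111.32)²) = √(576.562889 + 0.523568) = 24.0226 km
  → nearest: R4 (19.3621 km)
Q3 at 0.2409°S, 36.5857°E:
  R4: √((0.0493·111.32)² + (-0.0304·111.32)²) = √(30.118978 + 11.452322) = 6.4476 km
  R5: √((0.1398·111.32)² + (-0.0566·111.32)²) = √(242.192527 + 39.698972) = 16.7896 km
  R6: √((0.2252·111.32)² + (-0.1146·111.32)²) = √(628.467998 + 162.747989) = 28.1286 km
  R7: √((0.1949·111.32)² + (-0.1163·111.32)²) = √(470.728045 + 167.612277) = 25.2654 km
  R8: √((0.2147·111.32)² + (0.1296·111.32)²) = √(571.229311 + 208.140406) = 27.9172 km
  → nearest: R4 (6.4476 km)
Q4 at 0.1250°S, 36.6292°E:
  R4: √((-0.0666·111.32)² + (-0.0739·111.32)²) = √(54.966091 + 67.676092) = 11.0744 km
  R5: √((0.0239·111.32)² + (-0.1001·111.32)²) = √(7.078516 + 124.169391) = 11.4563 km
  R6: √((0.1093·111.32)² + (-0.1581·111.32)²) = √(148.042605 + 309.749158) = 21.3961 km
  R7: √((0.0790·111.32)² + (-0.1598·111.32)²) = √(77.339361 + 316.446244) = 19.8440 km
  R8: √((0.0988·111.32)² + (0.0861·111.32)²) = √(120.965155 + 91.865554) = 14.5887 km
  → nearest: R4 (11.0744 km)
Q5 at 0.2367°S, 36.4376°E:
  R4: √((0.0451·111.32)² + (0.1177·111.32)²) = √(25.205742 + 171.671942) = 14.0313 km
  R5: √((0.1356·111.32)² + (0.0915·111.32)²) = √(227.858783 + 103.750114) = 18.2101 km
  R6: √((0.2210·111.32)² + (0.0335·111.32)²) = √(605.244627 + 13.907082) = 24.8828 km
  R7: √((0.1907·111.32)² + (0.0318·111.32)²) = √(450.658723 + 12.531430) = 21.5219 km
  R8: √((0.2105·111.32)² + (0.2777·111.32)²) = √(549.098928 + 955.648439) = 38.7911 km
  → nearest: R4 (14.0313 km)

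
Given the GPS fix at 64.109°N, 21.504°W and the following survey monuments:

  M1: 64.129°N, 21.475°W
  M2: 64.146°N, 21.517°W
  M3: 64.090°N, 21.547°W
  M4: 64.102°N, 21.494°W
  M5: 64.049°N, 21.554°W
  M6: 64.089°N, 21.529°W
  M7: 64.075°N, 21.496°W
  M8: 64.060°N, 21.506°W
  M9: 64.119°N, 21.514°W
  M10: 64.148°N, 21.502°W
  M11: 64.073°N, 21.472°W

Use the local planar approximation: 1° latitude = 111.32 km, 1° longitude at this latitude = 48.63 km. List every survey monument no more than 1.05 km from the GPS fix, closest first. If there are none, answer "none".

Distances from 64.109°N, 21.504°W:
M1: √((0.020·111.32)² + (0.029·48.63)²) = √(4.95686 + 1.98886) = 2.635 km
M2: √((0.037·111.32)² + (-0.013·48.63)²) = √(16.96484 + 0.39966) = 4.167 km
M3: √((-0.019·111.32)² + (-0.043·48.63)²) = √(4.47356 + 4.37266) = 2.974 km
M4: √((-0.007·111.32)² + (0.010·48.63)²) = √(0.60721 + 0.23649) = 0.919 km
M5: √((-0.060·111.32)² + (-0.050·48.63)²) = √(44.61171 + 5.91219) = 7.108 km
M6: √((-0.020·111.32)² + (-0.025·48.63)²) = √(4.95686 + 1.47805) = 2.537 km
M7: √((-0.034·111.32)² + (0.008·48.63)²) = √(14.32532 + 0.15135) = 3.805 km
M8: √((-0.049·111.32)² + (-0.002·48.63)²) = √(29.75353 + 0.00946) = 5.456 km
M9: √((0.010·111.32)² + (-0.010·48.63)²) = √(1.23921 + 0.23649) = 1.215 km
M10: √((0.039·111.32)² + (0.002·48.63)²) = √(18.84845 + 0.00946) = 4.343 km
M11: √((-0.036·111.32)² + (0.032·48.63)²) = √(16.06022 + 2.42163) = 4.299 km
Threshold 1.05 km: M4 (0.919 km) is within range.

M4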